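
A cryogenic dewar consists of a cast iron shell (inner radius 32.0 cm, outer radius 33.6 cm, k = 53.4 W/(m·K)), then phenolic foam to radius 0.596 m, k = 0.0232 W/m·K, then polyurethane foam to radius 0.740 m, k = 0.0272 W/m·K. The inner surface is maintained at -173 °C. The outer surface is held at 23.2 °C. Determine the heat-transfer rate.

Q = 36.3 W

Series thermal resistances, inner to outer:
  R_cast iron = (1/0.320 − 1/0.336)/(4πk) = 0.1488/(4π·53.4) = 2.218×10^-4 K/W
  R_phenolic foam = (1/0.336 − 1/0.596)/(4πk) = 1.298/(4π·0.0232) = 4.453 K/W
  R_polyurethane foam = (1/0.596 − 1/0.740)/(4πk) = 0.3265/(4π·0.0272) = 0.9552 K/W
ΣR = 2.218×10^-4 + 4.453 + 0.9552 = 5.408 K/W
Q = ΔT/ΣR = (-173 °C − 23.2 °C)/5.408 = -36.3 W
(Negative Q ⇒ heat flows inward; heat gain = 36.3 W.)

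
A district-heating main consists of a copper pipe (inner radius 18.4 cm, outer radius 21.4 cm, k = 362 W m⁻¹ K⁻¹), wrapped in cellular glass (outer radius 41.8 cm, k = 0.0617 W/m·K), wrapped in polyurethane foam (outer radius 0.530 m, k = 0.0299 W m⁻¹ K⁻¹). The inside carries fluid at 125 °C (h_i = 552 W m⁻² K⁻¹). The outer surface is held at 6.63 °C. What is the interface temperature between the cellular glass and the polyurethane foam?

Treat each layer as a resistance in series:
  R'_conv,in = 1/(2πr h) = 1/(2π·0.184·552) = 0.001567 m·K/W
  R'_copper = ln(0.214/0.184)/(2πk) = 0.1510/(2π·362) = 6.641×10^-5 m·K/W
  R'_cellular glass = ln(0.418/0.214)/(2πk) = 0.6695/(2π·0.0617) = 1.727 m·K/W
  R'_polyurethane foam = ln(0.530/0.418)/(2πk) = 0.2374/(2π·0.0299) = 1.264 m·K/W
ΣR = 0.001567 + 6.641×10^-5 + 1.727 + 1.264 = 2.993 m·K/W
Q' = ΔT/ΣR = (125 °C − 6.63 °C)/2.993 = 39.55 W/m
From the inner boundary to the cellular glass/polyurethane foam interface, ΣR_partial = 1.729 m·K/W.
T_interface = T_in − Q'·ΣR_partial = 125 °C − (39.55)(1.729) = 56.6 °C

T = 56.6 °C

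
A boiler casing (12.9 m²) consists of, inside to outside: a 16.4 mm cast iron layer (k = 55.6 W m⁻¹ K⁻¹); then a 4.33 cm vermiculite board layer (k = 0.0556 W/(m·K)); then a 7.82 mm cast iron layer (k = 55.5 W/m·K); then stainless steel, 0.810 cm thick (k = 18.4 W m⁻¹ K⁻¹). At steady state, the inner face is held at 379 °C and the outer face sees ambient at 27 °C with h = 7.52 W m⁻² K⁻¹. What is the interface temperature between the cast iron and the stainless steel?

Treat each layer as a resistance in series:
  R_cast iron = L/(kA) = 0.0164/(55.6·12.9) = 2.287×10^-5 K/W
  R_vermiculite board = L/(kA) = 0.0433/(0.0556·12.9) = 0.06037 K/W
  R_cast iron = L/(kA) = 0.00782/(55.5·12.9) = 1.092×10^-5 K/W
  R_stainless steel = L/(kA) = 0.00810/(18.4·12.9) = 3.413×10^-5 K/W
  R_conv,out = 1/(hA) = 1/(7.52·12.9) = 0.01031 K/W
ΣR = 2.287×10^-5 + 0.06037 + 1.092×10^-5 + 3.413×10^-5 + 0.01031 = 0.07075 K/W
Q = ΔT/ΣR = (379 °C − 27 °C)/0.07075 = 4975 W
From the inner boundary to the cast iron/stainless steel interface, ΣR_partial = 0.06040 K/W.
T_interface = T_in − Q·ΣR_partial = 379 °C − (4975)(0.06040) = 78.5 °C

T = 78.5 °C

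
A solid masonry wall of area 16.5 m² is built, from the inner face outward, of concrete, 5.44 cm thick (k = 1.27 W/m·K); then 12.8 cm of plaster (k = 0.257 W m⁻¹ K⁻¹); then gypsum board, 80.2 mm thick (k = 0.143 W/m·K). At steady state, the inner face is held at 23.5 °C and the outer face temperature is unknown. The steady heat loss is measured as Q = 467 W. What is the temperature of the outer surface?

Sum the resistances:
  R_concrete = L/(kA) = 0.0544/(1.27·16.5) = 0.002596 K/W
  R_plaster = L/(kA) = 0.128/(0.257·16.5) = 0.03019 K/W
  R_gypsum board = L/(kA) = 0.0802/(0.143·16.5) = 0.03399 K/W
ΣR = 0.06677 K/W
ΔT = Q·ΣR = 467 × 0.06677 = 31.18 K
Heat flows outward, so T_out = T_in − ΔT = 23.5 − 31.18 = -7.68 °C

T_out = -7.68 °C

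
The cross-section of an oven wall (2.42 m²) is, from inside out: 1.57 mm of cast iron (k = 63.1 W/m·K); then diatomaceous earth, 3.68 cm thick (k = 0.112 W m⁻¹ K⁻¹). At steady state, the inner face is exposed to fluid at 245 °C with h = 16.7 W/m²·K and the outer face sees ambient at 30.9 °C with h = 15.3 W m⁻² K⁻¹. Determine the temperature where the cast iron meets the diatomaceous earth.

Resistance network (inner→outer):
  R_conv,in = 1/(hA) = 1/(16.7·2.42) = 0.02474 K/W
  R_cast iron = L/(kA) = 0.00157/(63.1·2.42) = 1.028×10^-5 K/W
  R_diatomaceous earth = L/(kA) = 0.0368/(0.112·2.42) = 0.1358 K/W
  R_conv,out = 1/(hA) = 1/(15.3·2.42) = 0.02701 K/W
ΣR = 0.02474 + 1.028×10^-5 + 0.1358 + 0.02701 = 0.1876 K/W
Q = ΔT/ΣR = (245 °C − 30.9 °C)/0.1876 = 1141 W
From the inner boundary to the cast iron/diatomaceous earth interface, ΣR_partial = 0.02475 K/W.
T_interface = T_in − Q·ΣR_partial = 245 °C − (1141)(0.02475) = 217 °C

T = 217 °C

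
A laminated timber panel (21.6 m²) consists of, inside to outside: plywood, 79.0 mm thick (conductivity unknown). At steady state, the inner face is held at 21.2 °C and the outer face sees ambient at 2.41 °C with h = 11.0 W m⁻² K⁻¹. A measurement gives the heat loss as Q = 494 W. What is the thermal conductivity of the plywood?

ΣR = ΔT/Q = |21.2 − 2.41|/494 = 0.03804 K/W
Known resistances:
  R_conv,out = 1/(hA) = 1/(11.0·21.6) = 0.004209 K/W
R_plywood = ΣR − ΣR_known = 0.03804 − 0.004209 = 0.03383 K/W
L/(kA) = 0.03383 ⇒ k = 0.0790/(0.03383·21.6) = 0.108 W/m·K

k = 0.108 W/m·K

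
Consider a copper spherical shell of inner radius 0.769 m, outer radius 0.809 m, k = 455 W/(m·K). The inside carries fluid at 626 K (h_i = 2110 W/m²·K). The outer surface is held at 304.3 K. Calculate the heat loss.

Series thermal resistances, inner to outer:
  R_conv,in = 1/(4πr²h) = 1/(4π·0.769²·2110) = 6.378×10^-5 K/W
  R_copper = (1/0.769 − 1/0.809)/(4πk) = 0.06430/(4π·455) = 1.125×10^-5 K/W
ΣR = 6.378×10^-5 + 1.125×10^-5 = 7.503×10^-5 K/W
Q = ΔT/ΣR = (626 K − 304.3 K)/7.503×10^-5 = 4.29×10^6 W

Q = 4.29×10^6 W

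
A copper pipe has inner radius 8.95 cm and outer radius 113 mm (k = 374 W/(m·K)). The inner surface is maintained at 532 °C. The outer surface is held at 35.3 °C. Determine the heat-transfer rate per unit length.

Q' = 2πk·ΔT/ln(r₂/r₁) = 2π × 374 × 496.7 / ln(0.113/0.0895) = 5.01×10^6 W/m

Q' = 5010 kW/m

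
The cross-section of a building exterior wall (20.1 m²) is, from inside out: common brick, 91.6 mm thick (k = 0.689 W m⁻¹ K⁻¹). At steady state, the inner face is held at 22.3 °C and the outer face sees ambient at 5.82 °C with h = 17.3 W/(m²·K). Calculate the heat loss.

Series thermal resistances, inner to outer:
  R_common brick = L/(kA) = 0.0916/(0.689·20.1) = 0.006614 K/W
  R_conv,out = 1/(hA) = 1/(17.3·20.1) = 0.002876 K/W
ΣR = 0.006614 + 0.002876 = 0.009490 K/W
Q = ΔT/ΣR = (22.3 °C − 5.82 °C)/0.009490 = 1740 W

Q = 1740 W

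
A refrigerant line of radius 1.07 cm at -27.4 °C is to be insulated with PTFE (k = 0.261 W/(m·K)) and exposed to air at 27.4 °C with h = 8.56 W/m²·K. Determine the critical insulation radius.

r_cr = 3.05 cm

For a cylinder, r_cr = k_ins/h = 0.261/8.56 = 0.0305 m = 3.05 cm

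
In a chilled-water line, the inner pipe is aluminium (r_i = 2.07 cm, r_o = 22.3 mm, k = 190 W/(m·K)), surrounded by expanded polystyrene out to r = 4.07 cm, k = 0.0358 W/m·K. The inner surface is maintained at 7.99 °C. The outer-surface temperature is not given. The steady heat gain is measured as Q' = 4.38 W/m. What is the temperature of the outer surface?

Sum the resistances:
  R'_aluminium = ln(0.0223/0.0207)/(2πk) = 0.07445/(2π·190) = 6.237×10^-5 m·K/W
  R'_expanded polystyrene = ln(0.0407/0.0223)/(2πk) = 0.6016/(2π·0.0358) = 2.675 m·K/W
ΣR = 2.675 m·K/W
ΔT = Q'·ΣR = 4.38 × 2.675 = 11.72 K
Heat flows inward, so T_out = T_in + ΔT = 7.99 + 11.72 = 19.7 °C

T_out = 19.7 °C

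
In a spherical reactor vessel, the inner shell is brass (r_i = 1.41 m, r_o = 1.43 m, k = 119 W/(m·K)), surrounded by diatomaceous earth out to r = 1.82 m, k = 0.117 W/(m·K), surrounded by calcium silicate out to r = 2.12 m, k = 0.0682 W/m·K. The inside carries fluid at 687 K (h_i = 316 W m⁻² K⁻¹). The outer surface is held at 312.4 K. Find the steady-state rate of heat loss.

Q = 1940 W

Treat each layer as a resistance in series:
  R_conv,in = 1/(4πr²h) = 1/(4π·1.41²·316) = 1.267×10^-4 K/W
  R_brass = (1/1.41 − 1/1.43)/(4πk) = 0.009919/(4π·119) = 6.633×10^-6 K/W
  R_diatomaceous earth = (1/1.43 − 1/1.82)/(4πk) = 0.1499/(4π·0.117) = 0.1019 K/W
  R_calcium silicate = (1/1.82 − 1/2.12)/(4πk) = 0.07775/(4π·0.0682) = 0.09072 K/W
ΣR = 1.267×10^-4 + 6.633×10^-6 + 0.1019 + 0.09072 = 0.1928 K/W
Q = ΔT/ΣR = (687 K − 312.4 K)/0.1928 = 1940 W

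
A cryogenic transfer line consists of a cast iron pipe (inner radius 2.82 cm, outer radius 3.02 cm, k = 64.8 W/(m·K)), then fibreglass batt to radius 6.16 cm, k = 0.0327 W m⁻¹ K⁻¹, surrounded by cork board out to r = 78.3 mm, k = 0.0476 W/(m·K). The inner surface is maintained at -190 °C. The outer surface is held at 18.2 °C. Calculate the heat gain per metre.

Resistance network (inner→outer):
  R'_cast iron = ln(0.0302/0.0282)/(2πk) = 0.06852/(2π·64.8) = 1.683×10^-4 m·K/W
  R'_fibreglass batt = ln(0.0616/0.0302)/(2πk) = 0.7128/(2π·0.0327) = 3.469 m·K/W
  R'_cork board = ln(0.0783/0.0616)/(2πk) = 0.2399/(2π·0.0476) = 0.8021 m·K/W
ΣR = 1.683×10^-4 + 3.469 + 0.8021 = 4.271 m·K/W
Q' = ΔT/ΣR = (-190 °C − 18.2 °C)/4.271 = -48.7 W/m
(Negative Q' ⇒ heat flows inward; heat gain = 48.7 W/m.)

Q' = 48.7 W/m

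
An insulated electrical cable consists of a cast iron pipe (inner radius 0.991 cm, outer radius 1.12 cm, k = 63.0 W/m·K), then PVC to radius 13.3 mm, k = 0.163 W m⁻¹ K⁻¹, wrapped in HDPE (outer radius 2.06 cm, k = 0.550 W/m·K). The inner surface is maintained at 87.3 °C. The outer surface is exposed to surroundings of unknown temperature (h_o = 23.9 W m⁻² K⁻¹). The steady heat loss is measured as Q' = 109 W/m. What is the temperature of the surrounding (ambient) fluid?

T_out = 19.9 °C

Sum the resistances:
  R'_cast iron = ln(0.0112/0.00991)/(2πk) = 0.1224/(2π·63.0) = 3.091×10^-4 m·K/W
  R'_PVC = ln(0.0133/0.0112)/(2πk) = 0.1719/(2π·0.163) = 0.1678 m·K/W
  R'_HDPE = ln(0.0206/0.0133)/(2πk) = 0.4375/(2π·0.550) = 0.1266 m·K/W
  R'_conv,out = 1/(2πr h) = 1/(2π·0.0206·23.9) = 0.3233 m·K/W
ΣR = 0.6180 m·K/W
ΔT = Q'·ΣR = 109 × 0.6180 = 67.36 K
Heat flows outward, so T_out = T_in − ΔT = 87.3 − 67.36 = 19.9 °C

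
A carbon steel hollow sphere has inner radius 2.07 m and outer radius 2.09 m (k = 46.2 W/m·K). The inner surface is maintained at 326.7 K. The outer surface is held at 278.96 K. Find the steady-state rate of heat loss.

Q = 4πk·ΔT/(1/r₁ − 1/r₂) = 4π × 46.2 × 47.74 / (1/2.07 − 1/2.09) = 6.00×10^6 W

Q = 6.00×10^6 W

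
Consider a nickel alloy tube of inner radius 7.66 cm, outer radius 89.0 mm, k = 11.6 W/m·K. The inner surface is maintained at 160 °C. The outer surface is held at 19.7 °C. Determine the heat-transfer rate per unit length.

Q' = 68.2 kW/m

Q' = 2πk·ΔT/ln(r₂/r₁) = 2π × 11.6 × 140.3 / ln(0.0890/0.0766) = 68200 W/m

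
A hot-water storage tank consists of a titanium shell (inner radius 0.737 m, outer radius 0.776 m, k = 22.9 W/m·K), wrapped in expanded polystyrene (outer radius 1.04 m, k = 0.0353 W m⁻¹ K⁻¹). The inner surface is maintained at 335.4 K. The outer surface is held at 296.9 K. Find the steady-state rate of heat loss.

Q = 52.2 W

Treat each layer as a resistance in series:
  R_titanium = (1/0.737 − 1/0.776)/(4πk) = 0.06819/(4π·22.9) = 2.370×10^-4 K/W
  R_expanded polystyrene = (1/0.776 − 1/1.04)/(4πk) = 0.3271/(4π·0.0353) = 0.7374 K/W
ΣR = 2.370×10^-4 + 0.7374 = 0.7376 K/W
Q = ΔT/ΣR = (335.4 K − 296.9 K)/0.7376 = 52.2 W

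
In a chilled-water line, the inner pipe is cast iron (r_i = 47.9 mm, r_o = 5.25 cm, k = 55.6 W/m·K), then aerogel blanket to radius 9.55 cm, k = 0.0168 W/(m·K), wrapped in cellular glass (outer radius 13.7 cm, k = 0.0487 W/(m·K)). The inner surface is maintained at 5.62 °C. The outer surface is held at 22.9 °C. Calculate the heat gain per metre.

Series thermal resistances, inner to outer:
  R'_cast iron = ln(0.0525/0.0479)/(2πk) = 0.09170/(2π·55.6) = 2.625×10^-4 m·K/W
  R'_aerogel blanket = ln(0.0955/0.0525)/(2πk) = 0.5983/(2π·0.0168) = 5.668 m·K/W
  R'_cellular glass = ln(0.137/0.0955)/(2πk) = 0.3609/(2π·0.0487) = 1.179 m·K/W
ΣR = 2.625×10^-4 + 5.668 + 1.179 = 6.847 m·K/W
Q' = ΔT/ΣR = (5.62 °C − 22.9 °C)/6.847 = -2.52 W/m
(Negative Q' ⇒ heat flows inward; heat gain = 2.52 W/m.)

Q' = 2.52 W/m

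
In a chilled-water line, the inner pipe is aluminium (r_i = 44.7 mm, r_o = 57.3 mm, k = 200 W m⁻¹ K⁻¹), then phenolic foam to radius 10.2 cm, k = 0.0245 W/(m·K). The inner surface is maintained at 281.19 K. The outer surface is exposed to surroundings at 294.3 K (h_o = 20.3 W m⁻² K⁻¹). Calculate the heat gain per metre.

Q' = 3.43 W/m

Treat each layer as a resistance in series:
  R'_aluminium = ln(0.0573/0.0447)/(2πk) = 0.2483/(2π·200) = 1.976×10^-4 m·K/W
  R'_phenolic foam = ln(0.102/0.0573)/(2πk) = 0.5767/(2π·0.0245) = 3.746 m·K/W
  R'_conv,out = 1/(2πr h) = 1/(2π·0.102·20.3) = 0.07686 m·K/W
ΣR = 1.976×10^-4 + 3.746 + 0.07686 = 3.823 m·K/W
Q' = ΔT/ΣR = (281.19 K − 294.3 K)/3.823 = -3.43 W/m
(Negative Q' ⇒ heat flows inward; heat gain = 3.43 W/m.)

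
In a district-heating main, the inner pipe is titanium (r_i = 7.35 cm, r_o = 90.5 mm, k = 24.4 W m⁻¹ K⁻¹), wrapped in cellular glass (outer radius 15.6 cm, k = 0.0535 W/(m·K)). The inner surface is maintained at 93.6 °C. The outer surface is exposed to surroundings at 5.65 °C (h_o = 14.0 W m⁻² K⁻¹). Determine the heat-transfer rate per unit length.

Series thermal resistances, inner to outer:
  R'_titanium = ln(0.0905/0.0735)/(2πk) = 0.2081/(2π·24.4) = 0.001357 m·K/W
  R'_cellular glass = ln(0.156/0.0905)/(2πk) = 0.5445/(2π·0.0535) = 1.620 m·K/W
  R'_conv,out = 1/(2πr h) = 1/(2π·0.156·14.0) = 0.07287 m·K/W
ΣR = 0.001357 + 1.620 + 0.07287 = 1.694 m·K/W
Q' = ΔT/ΣR = (93.6 °C − 5.65 °C)/1.694 = 51.9 W/m

Q' = 51.9 W/m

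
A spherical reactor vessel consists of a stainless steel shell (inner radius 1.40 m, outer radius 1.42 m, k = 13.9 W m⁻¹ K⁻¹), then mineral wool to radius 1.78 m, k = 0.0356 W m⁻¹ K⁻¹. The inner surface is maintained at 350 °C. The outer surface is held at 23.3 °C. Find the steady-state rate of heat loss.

Series thermal resistances, inner to outer:
  R_stainless steel = (1/1.40 − 1/1.42)/(4πk) = 0.01006/(4π·13.9) = 5.760×10^-5 K/W
  R_mineral wool = (1/1.42 − 1/1.78)/(4πk) = 0.1424/(4π·0.0356) = 0.3184 K/W
ΣR = 5.760×10^-5 + 0.3184 = 0.3185 K/W
Q = ΔT/ΣR = (350 °C − 23.3 °C)/0.3185 = 1030 W

Q = 1030 W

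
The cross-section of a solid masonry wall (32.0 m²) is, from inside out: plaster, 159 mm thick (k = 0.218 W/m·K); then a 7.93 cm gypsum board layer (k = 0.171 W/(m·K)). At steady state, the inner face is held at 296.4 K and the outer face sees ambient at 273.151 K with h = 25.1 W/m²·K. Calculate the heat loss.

Treat each layer as a resistance in series:
  R_plaster = L/(kA) = 0.159/(0.218·32.0) = 0.02279 K/W
  R_gypsum board = L/(kA) = 0.0793/(0.171·32.0) = 0.01449 K/W
  R_conv,out = 1/(hA) = 1/(25.1·32.0) = 0.001245 K/W
ΣR = 0.02279 + 0.01449 + 0.001245 = 0.03853 K/W
Q = ΔT/ΣR = (296.4 K − 273.151 K)/0.03853 = 603 W

Q = 603 W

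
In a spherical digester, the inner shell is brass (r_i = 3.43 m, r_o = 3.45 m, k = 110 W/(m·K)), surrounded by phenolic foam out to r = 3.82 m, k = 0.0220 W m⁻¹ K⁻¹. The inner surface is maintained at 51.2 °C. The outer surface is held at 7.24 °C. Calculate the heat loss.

Q = 433 W

Treat each layer as a resistance in series:
  R_brass = (1/3.43 − 1/3.45)/(4πk) = 0.001690/(4π·110) = 1.223×10^-6 K/W
  R_phenolic foam = (1/3.45 − 1/3.82)/(4πk) = 0.02807/(4π·0.0220) = 0.1016 K/W
ΣR = 1.223×10^-6 + 0.1016 = 0.1016 K/W
Q = ΔT/ΣR = (51.2 °C − 7.24 °C)/0.1016 = 433 W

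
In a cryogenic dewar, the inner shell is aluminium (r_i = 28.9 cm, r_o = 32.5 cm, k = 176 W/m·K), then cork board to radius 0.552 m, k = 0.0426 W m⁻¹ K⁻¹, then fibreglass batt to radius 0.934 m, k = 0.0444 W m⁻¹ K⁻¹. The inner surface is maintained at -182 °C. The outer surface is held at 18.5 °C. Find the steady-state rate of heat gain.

Resistance network (inner→outer):
  R_aluminium = (1/0.289 − 1/0.325)/(4πk) = 0.3833/(4π·176) = 1.733×10^-4 K/W
  R_cork board = (1/0.325 − 1/0.552)/(4πk) = 1.265/(4π·0.0426) = 2.364 K/W
  R_fibreglass batt = (1/0.552 − 1/0.934)/(4πk) = 0.7409/(4π·0.0444) = 1.328 K/W
ΣR = 1.733×10^-4 + 2.364 + 1.328 = 3.692 K/W
Q = ΔT/ΣR = (-182 °C − 18.5 °C)/3.692 = -54.3 W
(Negative Q ⇒ heat flows inward; heat gain = 54.3 W.)

Q = 54.3 W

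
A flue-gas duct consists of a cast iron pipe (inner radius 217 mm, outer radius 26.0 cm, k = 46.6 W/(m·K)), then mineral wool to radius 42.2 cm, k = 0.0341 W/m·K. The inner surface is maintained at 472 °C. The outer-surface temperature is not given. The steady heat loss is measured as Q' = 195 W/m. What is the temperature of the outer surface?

Sum the resistances:
  R'_cast iron = ln(0.260/0.217)/(2πk) = 0.1808/(2π·46.6) = 6.174×10^-4 m·K/W
  R'_mineral wool = ln(0.422/0.260)/(2πk) = 0.4843/(2π·0.0341) = 2.260 m·K/W
ΣR = 2.261 m·K/W
ΔT = Q'·ΣR = 195 × 2.261 = 440.9 K
Heat flows outward, so T_out = T_in − ΔT = 472 − 440.9 = 31.1 °C

T_out = 31.1 °C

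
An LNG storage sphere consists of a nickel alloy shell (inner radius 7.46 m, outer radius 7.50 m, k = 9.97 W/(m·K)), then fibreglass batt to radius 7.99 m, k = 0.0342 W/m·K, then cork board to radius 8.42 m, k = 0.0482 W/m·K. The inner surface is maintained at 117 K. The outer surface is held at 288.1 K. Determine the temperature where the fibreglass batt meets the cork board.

T = 227.1 K

Series thermal resistances, inner to outer:
  R_nickel alloy = (1/7.46 − 1/7.50)/(4πk) = 7.149×10^-4/(4π·9.97) = 5.706×10^-6 K/W
  R_fibreglass batt = (1/7.50 − 1/7.99)/(4πk) = 0.008177/(4π·0.0342) = 0.01903 K/W
  R_cork board = (1/7.99 − 1/8.42)/(4πk) = 0.006392/(4π·0.0482) = 0.01055 K/W
ΣR = 5.706×10^-6 + 0.01903 + 0.01055 = 0.02959 K/W
Q = ΔT/ΣR = (117 K − 288.1 K)/0.02959 = -5782 W
From the inner boundary to the fibreglass batt/cork board interface, ΣR_partial = 0.01904 K/W.
T_interface = T_in − Q·ΣR_partial = 117 K − (-5782)(0.01904) = 227.1 K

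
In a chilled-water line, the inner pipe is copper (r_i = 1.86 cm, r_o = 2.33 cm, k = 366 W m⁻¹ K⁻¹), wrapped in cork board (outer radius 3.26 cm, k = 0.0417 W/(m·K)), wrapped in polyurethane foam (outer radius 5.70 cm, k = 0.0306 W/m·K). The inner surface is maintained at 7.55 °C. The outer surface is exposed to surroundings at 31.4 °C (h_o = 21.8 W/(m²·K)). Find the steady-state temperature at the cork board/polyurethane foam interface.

T = 14.6 °C

Resistance network (inner→outer):
  R'_copper = ln(0.0233/0.0186)/(2πk) = 0.2253/(2π·366) = 9.797×10^-5 m·K/W
  R'_cork board = ln(0.0326/0.0233)/(2πk) = 0.3359/(2π·0.0417) = 1.282 m·K/W
  R'_polyurethane foam = ln(0.0570/0.0326)/(2πk) = 0.5587/(2π·0.0306) = 2.906 m·K/W
  R'_conv,out = 1/(2πr h) = 1/(2π·0.0570·21.8) = 0.1281 m·K/W
ΣR = 9.797×10^-5 + 1.282 + 2.906 + 0.1281 = 4.316 m·K/W
Q' = ΔT/ΣR = (7.55 °C − 31.4 °C)/4.316 = -5.526 W/m
From the inner boundary to the cork board/polyurethane foam interface, ΣR_partial = 1.282 m·K/W.
T_interface = T_in − Q'·ΣR_partial = 7.55 °C − (-5.526)(1.282) = 14.6 °C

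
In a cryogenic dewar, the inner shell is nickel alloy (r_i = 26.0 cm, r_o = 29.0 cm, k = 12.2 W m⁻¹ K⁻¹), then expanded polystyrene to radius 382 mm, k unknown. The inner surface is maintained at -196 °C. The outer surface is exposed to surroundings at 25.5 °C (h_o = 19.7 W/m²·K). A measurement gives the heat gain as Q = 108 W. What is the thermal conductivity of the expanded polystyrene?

k = 0.0327 W/m·K

ΣR = ΔT/Q = |-196 − 25.5|/108 = 2.051 K/W
Known resistances:
  R_nickel alloy = (1/0.260 − 1/0.290)/(4πk) = 0.3979/(4π·12.2) = 0.002595 K/W
  R_conv,out = 1/(4πr²h) = 1/(4π·0.382²·19.7) = 0.02768 K/W
R_expanded polystyrene = ΣR − ΣR_known = 2.051 − 0.03027 = 2.021 K/W
(1/r₁−1/r₂)/(4πk) = 2.021 ⇒ k = 0.8305/(4π·2.021) = 0.0327 W/m·K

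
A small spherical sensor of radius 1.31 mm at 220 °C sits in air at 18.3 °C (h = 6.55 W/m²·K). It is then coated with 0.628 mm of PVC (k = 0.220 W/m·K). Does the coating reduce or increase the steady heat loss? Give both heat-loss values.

Critical radius for a sphere: r_cr = 2k/h = 0.0672 m = 6.72 cm.
Outer radius after coating: r₂ = 0.00131 + 6.28×10^-4 = 0.001938 m.
Since r₁ < r_cr and r₂ ≤ r_cr, the coating moves toward the maximum at r_cr — heat loss rises.
Bare: R = 1/(4πr₁²h) = 7080 K/W; Q = 201.7/7080 = 0.0285 W.
Coated: R = R_cond + R_conv = 3324 K/W; Q = 201.7/3324 = 0.0607 W.

increases: 0.0285 → 0.0607 W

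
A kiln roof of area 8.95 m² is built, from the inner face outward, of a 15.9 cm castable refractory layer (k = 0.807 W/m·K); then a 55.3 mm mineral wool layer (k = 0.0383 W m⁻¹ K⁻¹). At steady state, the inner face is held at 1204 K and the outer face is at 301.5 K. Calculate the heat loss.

Q = 4920 W

Resistance network (inner→outer):
  R_castable refractory = L/(kA) = 0.159/(0.807·8.95) = 0.02201 K/W
  R_mineral wool = L/(kA) = 0.0553/(0.0383·8.95) = 0.1613 K/W
ΣR = 0.02201 + 0.1613 = 0.1833 K/W
Q = ΔT/ΣR = (1204 K − 301.5 K)/0.1833 = 4920 W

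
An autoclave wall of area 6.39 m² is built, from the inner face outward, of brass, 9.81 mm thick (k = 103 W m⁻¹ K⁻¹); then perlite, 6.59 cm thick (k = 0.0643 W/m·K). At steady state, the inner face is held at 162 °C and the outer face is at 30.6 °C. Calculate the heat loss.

Q = 819 W

Treat each layer as a resistance in series:
  R_brass = L/(kA) = 0.00981/(103·6.39) = 1.490×10^-5 K/W
  R_perlite = L/(kA) = 0.0659/(0.0643·6.39) = 0.1604 K/W
ΣR = 1.490×10^-5 + 0.1604 = 0.1604 K/W
Q = ΔT/ΣR = (162 °C − 30.6 °C)/0.1604 = 819 W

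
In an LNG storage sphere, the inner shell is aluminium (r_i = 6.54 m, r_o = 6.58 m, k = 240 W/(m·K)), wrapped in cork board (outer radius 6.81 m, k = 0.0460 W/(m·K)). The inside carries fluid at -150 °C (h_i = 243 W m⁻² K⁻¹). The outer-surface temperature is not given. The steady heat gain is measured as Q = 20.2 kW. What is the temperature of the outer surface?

T_out = 29.5 °C

Sum the resistances:
  R_conv,in = 1/(4πr²h) = 1/(4π·6.54²·243) = 7.656×10^-6 K/W
  R_aluminium = (1/6.54 − 1/6.58)/(4πk) = 9.295×10^-4/(4π·240) = 3.082×10^-7 K/W
  R_cork board = (1/6.58 − 1/6.81)/(4πk) = 0.005133/(4π·0.0460) = 0.008879 K/W
ΣR = 0.008887 K/W
ΔT = Q·ΣR = 20200 × 0.008887 = 179.5 K
Heat flows inward, so T_out = T_in + ΔT = -150 + 179.5 = 29.5 °C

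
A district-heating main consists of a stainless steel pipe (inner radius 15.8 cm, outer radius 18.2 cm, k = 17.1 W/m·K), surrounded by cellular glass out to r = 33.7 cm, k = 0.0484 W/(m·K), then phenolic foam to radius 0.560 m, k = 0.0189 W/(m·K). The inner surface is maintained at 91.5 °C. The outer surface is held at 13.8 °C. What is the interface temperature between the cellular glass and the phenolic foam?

T = 66.5 °C

Series thermal resistances, inner to outer:
  R'_stainless steel = ln(0.182/0.158)/(2πk) = 0.1414/(2π·17.1) = 0.001316 m·K/W
  R'_cellular glass = ln(0.337/0.182)/(2πk) = 0.6161/(2π·0.0484) = 2.026 m·K/W
  R'_phenolic foam = ln(0.560/0.337)/(2πk) = 0.5079/(2π·0.0189) = 4.277 m·K/W
ΣR = 0.001316 + 2.026 + 4.277 = 6.304 m·K/W
Q' = ΔT/ΣR = (91.5 °C − 13.8 °C)/6.304 = 12.33 W/m
From the inner boundary to the cellular glass/phenolic foam interface, ΣR_partial = 2.027 m·K/W.
T_interface = T_in − Q'·ΣR_partial = 91.5 °C − (12.33)(2.027) = 66.5 °C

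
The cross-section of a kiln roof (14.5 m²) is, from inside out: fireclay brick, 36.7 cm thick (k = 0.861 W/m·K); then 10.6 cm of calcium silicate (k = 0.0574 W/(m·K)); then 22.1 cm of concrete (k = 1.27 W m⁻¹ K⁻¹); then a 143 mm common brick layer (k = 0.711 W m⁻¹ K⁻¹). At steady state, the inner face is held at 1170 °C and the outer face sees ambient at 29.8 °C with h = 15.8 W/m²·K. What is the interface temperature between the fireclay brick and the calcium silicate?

T = 991 °C

Treat each layer as a resistance in series:
  R_fireclay brick = L/(kA) = 0.367/(0.861·14.5) = 0.02940 K/W
  R_calcium silicate = L/(kA) = 0.106/(0.0574·14.5) = 0.1274 K/W
  R_concrete = L/(kA) = 0.221/(1.27·14.5) = 0.01200 K/W
  R_common brick = L/(kA) = 0.143/(0.711·14.5) = 0.01387 K/W
  R_conv,out = 1/(hA) = 1/(15.8·14.5) = 0.004365 K/W
ΣR = 0.02940 + 0.1274 + 0.01200 + 0.01387 + 0.004365 = 0.1870 K/W
Q = ΔT/ΣR = (1170 °C − 29.8 °C)/0.1870 = 6097 W
From the inner boundary to the fireclay brick/calcium silicate interface, ΣR_partial = 0.02940 K/W.
T_interface = T_in − Q·ΣR_partial = 1170 °C − (6097)(0.02940) = 991 °C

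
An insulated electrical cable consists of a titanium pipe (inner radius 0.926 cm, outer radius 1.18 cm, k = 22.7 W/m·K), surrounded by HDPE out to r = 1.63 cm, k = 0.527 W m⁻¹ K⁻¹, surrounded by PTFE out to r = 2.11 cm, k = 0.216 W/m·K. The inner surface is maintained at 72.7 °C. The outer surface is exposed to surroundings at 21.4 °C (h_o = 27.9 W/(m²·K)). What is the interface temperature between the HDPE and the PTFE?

Treat each layer as a resistance in series:
  R'_titanium = ln(0.0118/0.00926)/(2πk) = 0.2424/(2π·22.7) = 0.001699 m·K/W
  R'_HDPE = ln(0.0163/0.0118)/(2πk) = 0.3231/(2π·0.527) = 0.09757 m·K/W
  R'_PTFE = ln(0.0211/0.0163)/(2πk) = 0.2581/(2π·0.216) = 0.1902 m·K/W
  R'_conv,out = 1/(2πr h) = 1/(2π·0.0211·27.9) = 0.2704 m·K/W
ΣR = 0.001699 + 0.09757 + 0.1902 + 0.2704 = 0.5599 m·K/W
Q' = ΔT/ΣR = (72.7 °C − 21.4 °C)/0.5599 = 91.62 W/m
From the inner boundary to the HDPE/PTFE interface, ΣR_partial = 0.09927 m·K/W.
T_interface = T_in − Q'·ΣR_partial = 72.7 °C − (91.62)(0.09927) = 63.6 °C

T = 63.6 °C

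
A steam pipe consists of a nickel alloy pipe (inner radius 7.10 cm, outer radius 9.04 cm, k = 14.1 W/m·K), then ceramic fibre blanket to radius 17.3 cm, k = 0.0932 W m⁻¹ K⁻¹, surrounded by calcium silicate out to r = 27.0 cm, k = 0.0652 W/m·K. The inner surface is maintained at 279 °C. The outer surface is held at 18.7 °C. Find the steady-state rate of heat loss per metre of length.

Series thermal resistances, inner to outer:
  R'_nickel alloy = ln(0.0904/0.0710)/(2πk) = 0.2416/(2π·14.1) = 0.002727 m·K/W
  R'_ceramic fibre blanket = ln(0.173/0.0904)/(2πk) = 0.6490/(2π·0.0932) = 1.108 m·K/W
  R'_calcium silicate = ln(0.270/0.173)/(2πk) = 0.4451/(2π·0.0652) = 1.087 m·K/W
ΣR = 0.002727 + 1.108 + 1.087 = 2.198 m·K/W
Q' = ΔT/ΣR = (279 °C − 18.7 °C)/2.198 = 118 W/m

Q' = 118 W/m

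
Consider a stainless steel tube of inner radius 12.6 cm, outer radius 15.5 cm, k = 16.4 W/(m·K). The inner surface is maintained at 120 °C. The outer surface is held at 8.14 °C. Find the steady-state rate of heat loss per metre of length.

Q' = 55.6 kW/m

Q' = 2πk·ΔT/ln(r₂/r₁) = 2π × 16.4 × 111.86 / ln(0.155/0.126) = 55600 W/m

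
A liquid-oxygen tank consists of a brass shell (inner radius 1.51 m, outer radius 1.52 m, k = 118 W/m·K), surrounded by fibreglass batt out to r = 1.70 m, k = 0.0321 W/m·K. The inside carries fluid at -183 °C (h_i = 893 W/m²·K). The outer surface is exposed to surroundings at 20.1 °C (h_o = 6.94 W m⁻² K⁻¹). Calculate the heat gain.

Q = 1150 W

Series thermal resistances, inner to outer:
  R_conv,in = 1/(4πr²h) = 1/(4π·1.51²·893) = 3.908×10^-5 K/W
  R_brass = (1/1.51 − 1/1.52)/(4πk) = 0.004357/(4π·118) = 2.938×10^-6 K/W
  R_fibreglass batt = (1/1.52 − 1/1.70)/(4πk) = 0.06966/(4π·0.0321) = 0.1727 K/W
  R_conv,out = 1/(4πr²h) = 1/(4π·1.70²·6.94) = 0.003968 K/W
ΣR = 3.908×10^-5 + 2.938×10^-6 + 0.1727 + 0.003968 = 0.1767 K/W
Q = ΔT/ΣR = (-183 °C − 20.1 °C)/0.1767 = -1150 W
(Negative Q ⇒ heat flows inward; heat gain = 1150 W.)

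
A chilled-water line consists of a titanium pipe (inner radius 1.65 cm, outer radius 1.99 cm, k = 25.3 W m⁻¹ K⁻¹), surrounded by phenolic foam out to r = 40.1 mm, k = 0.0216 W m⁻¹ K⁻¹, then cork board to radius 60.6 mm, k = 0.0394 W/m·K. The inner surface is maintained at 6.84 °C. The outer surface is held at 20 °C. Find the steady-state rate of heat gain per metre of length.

Treat each layer as a resistance in series:
  R'_titanium = ln(0.0199/0.0165)/(2πk) = 0.1874/(2π·25.3) = 0.001179 m·K/W
  R'_phenolic foam = ln(0.0401/0.0199)/(2πk) = 0.7007/(2π·0.0216) = 5.163 m·K/W
  R'_cork board = ln(0.0606/0.0401)/(2πk) = 0.4129/(2π·0.0394) = 1.668 m·K/W
ΣR = 0.001179 + 5.163 + 1.668 = 6.832 m·K/W
Q' = ΔT/ΣR = (6.84 °C − 20 °C)/6.832 = -1.93 W/m
(Negative Q' ⇒ heat flows inward; heat gain = 1.93 W/m.)

Q' = 1.93 W/m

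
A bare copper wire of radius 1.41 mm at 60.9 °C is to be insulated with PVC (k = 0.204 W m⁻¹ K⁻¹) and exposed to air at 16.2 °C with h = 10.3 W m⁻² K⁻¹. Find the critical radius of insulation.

r_cr = 1.98 cm

For a cylinder, r_cr = k_ins/h = 0.204/10.3 = 0.0198 m = 1.98 cm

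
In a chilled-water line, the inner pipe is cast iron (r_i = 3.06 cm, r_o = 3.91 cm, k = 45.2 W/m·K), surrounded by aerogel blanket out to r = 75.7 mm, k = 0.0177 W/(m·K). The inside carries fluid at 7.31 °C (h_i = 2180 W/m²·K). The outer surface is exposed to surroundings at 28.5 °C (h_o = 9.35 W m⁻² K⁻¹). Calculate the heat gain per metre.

Resistance network (inner→outer):
  R'_conv,in = 1/(2πr h) = 1/(2π·0.0306·2180) = 0.002386 m·K/W
  R'_cast iron = ln(0.0391/0.0306)/(2πk) = 0.2451/(2π·45.2) = 8.631×10^-4 m·K/W
  R'_aerogel blanket = ln(0.0757/0.0391)/(2πk) = 0.6607/(2π·0.0177) = 5.940 m·K/W
  R'_conv,out = 1/(2πr h) = 1/(2π·0.0757·9.35) = 0.2249 m·K/W
ΣR = 0.002386 + 8.631×10^-4 + 5.940 + 0.2249 = 6.168 m·K/W
Q' = ΔT/ΣR = (7.31 °C − 28.5 °C)/6.168 = -3.44 W/m
(Negative Q' ⇒ heat flows inward; heat gain = 3.44 W/m.)

Q' = 3.44 W/m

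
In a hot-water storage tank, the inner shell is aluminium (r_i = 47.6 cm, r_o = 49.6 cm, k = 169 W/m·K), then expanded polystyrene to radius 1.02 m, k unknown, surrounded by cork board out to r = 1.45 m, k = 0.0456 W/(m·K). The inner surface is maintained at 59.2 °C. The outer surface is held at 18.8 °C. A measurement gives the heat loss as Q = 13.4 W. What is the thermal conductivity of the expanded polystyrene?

k = 0.0329 W/m·K

ΣR = ΔT/Q = |59.2 − 18.8|/13.4 = 3.015 K/W
Known resistances:
  R_aluminium = (1/0.476 − 1/0.496)/(4πk) = 0.08471/(4π·169) = 3.989×10^-5 K/W
  R_cork board = (1/1.02 − 1/1.45)/(4πk) = 0.2907/(4π·0.0456) = 0.5074 K/W
R_expanded polystyrene = ΣR − ΣR_known = 3.015 − 0.5074 = 2.508 K/W
(1/r₁−1/r₂)/(4πk) = 2.508 ⇒ k = 1.036/(4π·2.508) = 0.0329 W/m·K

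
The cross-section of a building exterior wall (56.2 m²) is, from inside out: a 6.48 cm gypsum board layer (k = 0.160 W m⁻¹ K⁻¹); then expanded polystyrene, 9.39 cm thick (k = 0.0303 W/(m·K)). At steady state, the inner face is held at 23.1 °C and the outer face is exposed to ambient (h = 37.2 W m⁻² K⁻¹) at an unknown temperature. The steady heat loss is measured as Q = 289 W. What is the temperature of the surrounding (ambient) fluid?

T_out = 4.94 °C

Series resistances:
  R_gypsum board = L/(kA) = 0.0648/(0.160·56.2) = 0.007206 K/W
  R_expanded polystyrene = L/(kA) = 0.0939/(0.0303·56.2) = 0.05514 K/W
  R_conv,out = 1/(hA) = 1/(37.2·56.2) = 4.783×10^-4 K/W
ΣR = 0.06283 K/W
ΔT = Q·ΣR = 289 × 0.06283 = 18.16 K
Heat flows outward, so T_out = T_in − ΔT = 23.1 − 18.16 = 4.94 °C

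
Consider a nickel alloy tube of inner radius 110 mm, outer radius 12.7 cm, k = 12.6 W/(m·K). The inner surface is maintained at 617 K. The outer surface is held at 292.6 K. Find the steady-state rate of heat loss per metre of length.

Q' = 1.79×10^5 W/m

Q' = 2πk·ΔT/ln(r₂/r₁) = 2π × 12.6 × 324.4 / ln(0.127/0.110) = 1.79×10^5 W/m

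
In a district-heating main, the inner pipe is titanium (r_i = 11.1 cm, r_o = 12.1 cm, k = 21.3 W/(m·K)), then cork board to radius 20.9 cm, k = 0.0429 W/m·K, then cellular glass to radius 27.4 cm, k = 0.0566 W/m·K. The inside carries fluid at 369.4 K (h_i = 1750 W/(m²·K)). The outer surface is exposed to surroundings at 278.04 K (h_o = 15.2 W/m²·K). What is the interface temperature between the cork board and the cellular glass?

Resistance network (inner→outer):
  R'_conv,in = 1/(2πr h) = 1/(2π·0.111·1750) = 8.193×10^-4 m·K/W
  R'_titanium = ln(0.121/0.111)/(2πk) = 0.08626/(2π·21.3) = 6.445×10^-4 m·K/W
  R'_cork board = ln(0.209/0.121)/(2πk) = 0.5465/(2π·0.0429) = 2.028 m·K/W
  R'_cellular glass = ln(0.274/0.209)/(2πk) = 0.2708/(2π·0.0566) = 0.7615 m·K/W
  R'_conv,out = 1/(2πr h) = 1/(2π·0.274·15.2) = 0.03821 m·K/W
ΣR = 8.193×10^-4 + 6.445×10^-4 + 2.028 + 0.7615 + 0.03821 = 2.829 m·K/W
Q' = ΔT/ΣR = (369.4 K − 278.04 K)/2.829 = 32.29 W/m
From the inner boundary to the cork board/cellular glass interface, ΣR_partial = 2.029 m·K/W.
T_interface = T_in − Q'·ΣR_partial = 369.4 K − (32.29)(2.029) = 303.9 K

T = 303.9 K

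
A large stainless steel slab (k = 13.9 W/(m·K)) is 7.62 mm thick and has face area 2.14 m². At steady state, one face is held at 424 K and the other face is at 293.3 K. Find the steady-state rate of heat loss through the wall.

Q = kA·ΔT/L = 13.9 × 2.14 × |424 K − 293.3 K| / 0.00762 = 5.10×10^5 W

Q = 510 kW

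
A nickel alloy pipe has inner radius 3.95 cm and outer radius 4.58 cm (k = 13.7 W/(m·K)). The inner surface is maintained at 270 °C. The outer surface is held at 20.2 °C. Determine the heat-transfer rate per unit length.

Q' = 2πk·ΔT/ln(r₂/r₁) = 2π × 13.7 × 249.8 / ln(0.0458/0.0395) = 1.45×10^5 W/m

Q' = 145 kW/m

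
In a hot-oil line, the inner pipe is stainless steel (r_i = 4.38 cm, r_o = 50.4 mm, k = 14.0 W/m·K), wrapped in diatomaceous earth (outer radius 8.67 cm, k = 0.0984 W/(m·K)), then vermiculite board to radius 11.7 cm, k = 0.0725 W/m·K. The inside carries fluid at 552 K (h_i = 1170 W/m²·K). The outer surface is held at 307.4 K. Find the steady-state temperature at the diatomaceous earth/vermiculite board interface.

Resistance network (inner→outer):
  R'_conv,in = 1/(2πr h) = 1/(2π·0.0438·1170) = 0.003106 m·K/W
  R'_stainless steel = ln(0.0504/0.0438)/(2πk) = 0.1404/(2π·14.0) = 0.001596 m·K/W
  R'_diatomaceous earth = ln(0.0867/0.0504)/(2πk) = 0.5425/(2π·0.0984) = 0.8774 m·K/W
  R'_vermiculite board = ln(0.117/0.0867)/(2πk) = 0.2997/(2π·0.0725) = 0.6580 m·K/W
ΣR = 0.003106 + 0.001596 + 0.8774 + 0.6580 = 1.540 m·K/W
Q' = ΔT/ΣR = (552 K − 307.4 K)/1.540 = 158.8 W/m
From the inner boundary to the diatomaceous earth/vermiculite board interface, ΣR_partial = 0.8821 m·K/W.
T_interface = T_in − Q'·ΣR_partial = 552 K − (158.8)(0.8821) = 412 K

T = 412 K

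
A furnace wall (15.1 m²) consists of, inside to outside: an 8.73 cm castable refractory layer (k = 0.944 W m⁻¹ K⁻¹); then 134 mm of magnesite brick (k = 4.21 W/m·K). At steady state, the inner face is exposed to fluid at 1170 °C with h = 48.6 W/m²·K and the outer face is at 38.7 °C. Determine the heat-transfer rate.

Resistance network (inner→outer):
  R_conv,in = 1/(hA) = 1/(48.6·15.1) = 0.001363 K/W
  R_castable refractory = L/(kA) = 0.0873/(0.944·15.1) = 0.006124 K/W
  R_magnesite brick = L/(kA) = 0.134/(4.21·15.1) = 0.002108 K/W
ΣR = 0.001363 + 0.006124 + 0.002108 = 0.009595 K/W
Q = ΔT/ΣR = (1170 °C − 38.7 °C)/0.009595 = 1.18×10^5 W

Q = 1.18×10^5 W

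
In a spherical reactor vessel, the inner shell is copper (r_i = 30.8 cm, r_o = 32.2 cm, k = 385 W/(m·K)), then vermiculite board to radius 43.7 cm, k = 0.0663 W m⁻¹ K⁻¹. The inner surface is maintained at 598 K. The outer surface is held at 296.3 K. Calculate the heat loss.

Q = 308 W

Treat each layer as a resistance in series:
  R_copper = (1/0.308 − 1/0.322)/(4πk) = 0.1412/(4π·385) = 2.918×10^-5 K/W
  R_vermiculite board = (1/0.322 − 1/0.437)/(4πk) = 0.8173/(4π·0.0663) = 0.9809 K/W
ΣR = 2.918×10^-5 + 0.9809 = 0.9809 K/W
Q = ΔT/ΣR = (598 K − 296.3 K)/0.9809 = 308 W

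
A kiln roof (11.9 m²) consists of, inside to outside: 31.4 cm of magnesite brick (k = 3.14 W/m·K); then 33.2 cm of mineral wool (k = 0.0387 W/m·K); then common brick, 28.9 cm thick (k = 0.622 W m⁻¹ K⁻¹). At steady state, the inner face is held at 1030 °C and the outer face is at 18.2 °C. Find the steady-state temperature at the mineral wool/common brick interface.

Treat each layer as a resistance in series:
  R_magnesite brick = L/(kA) = 0.314/(3.14·11.9) = 0.008403 K/W
  R_mineral wool = L/(kA) = 0.332/(0.0387·11.9) = 0.7209 K/W
  R_common brick = L/(kA) = 0.289/(0.622·11.9) = 0.03904 K/W
ΣR = 0.008403 + 0.7209 + 0.03904 = 0.7683 K/W
Q = ΔT/ΣR = (1030 °C − 18.2 °C)/0.7683 = 1317 W
From the inner boundary to the mineral wool/common brick interface, ΣR_partial = 0.7293 K/W.
T_interface = T_in − Q·ΣR_partial = 1030 °C − (1317)(0.7293) = 70 °C

T = 70 °C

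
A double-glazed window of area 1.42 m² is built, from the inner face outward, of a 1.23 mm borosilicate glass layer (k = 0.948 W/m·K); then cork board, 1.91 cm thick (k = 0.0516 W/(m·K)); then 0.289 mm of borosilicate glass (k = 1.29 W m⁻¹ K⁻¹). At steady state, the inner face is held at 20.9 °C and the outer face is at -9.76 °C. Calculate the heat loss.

Treat each layer as a resistance in series:
  R_borosilicate glass = L/(kA) = 0.00123/(0.948·1.42) = 9.137×10^-4 K/W
  R_cork board = L/(kA) = 0.0191/(0.0516·1.42) = 0.2607 K/W
  R_borosilicate glass = L/(kA) = 2.89×10^-4/(1.29·1.42) = 1.578×10^-4 K/W
ΣR = 9.137×10^-4 + 0.2607 + 1.578×10^-4 = 0.2618 K/W
Q = ΔT/ΣR = (20.9 °C − -9.76 °C)/0.2618 = 117 W

Q = 117 W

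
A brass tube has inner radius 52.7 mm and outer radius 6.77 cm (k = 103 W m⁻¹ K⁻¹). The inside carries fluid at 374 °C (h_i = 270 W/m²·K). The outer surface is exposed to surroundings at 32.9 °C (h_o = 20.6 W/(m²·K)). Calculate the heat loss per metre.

Resistance network (inner→outer):
  R'_conv,in = 1/(2πr h) = 1/(2π·0.0527·270) = 0.01119 m·K/W
  R'_brass = ln(0.0677/0.0527)/(2πk) = 0.2505/(2π·103) = 3.870×10^-4 m·K/W
  R'_conv,out = 1/(2πr h) = 1/(2π·0.0677·20.6) = 0.1141 m·K/W
ΣR = 0.01119 + 3.870×10^-4 + 0.1141 = 0.1257 m·K/W
Q' = ΔT/ΣR = (374 °C − 32.9 °C)/0.1257 = 2710 W/m

Q' = 2710 W/m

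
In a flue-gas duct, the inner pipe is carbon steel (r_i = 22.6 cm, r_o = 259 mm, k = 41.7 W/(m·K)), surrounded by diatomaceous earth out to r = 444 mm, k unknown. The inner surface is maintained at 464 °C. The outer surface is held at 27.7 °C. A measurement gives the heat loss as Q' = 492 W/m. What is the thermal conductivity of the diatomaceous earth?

ΣR = ΔT/Q' = |464 − 27.7|/492 = 0.8868 m·K/W
Known resistances:
  R'_carbon steel = ln(0.259/0.226)/(2πk) = 0.1363/(2π·41.7) = 5.202×10^-4 m·K/W
R_diatomaceous earth = ΣR − ΣR_known = 0.8868 − 5.202×10^-4 = 0.8863 m·K/W
ln(r₂/r₁)/(2πk) = 0.8863 ⇒ k = 0.5390/(2π·0.8863) = 0.0968 W/m·K

k = 0.0968 W/m·K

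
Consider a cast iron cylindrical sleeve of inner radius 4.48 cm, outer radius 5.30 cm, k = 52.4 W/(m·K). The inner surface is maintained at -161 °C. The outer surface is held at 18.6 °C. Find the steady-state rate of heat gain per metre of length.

Q' = 2πk·ΔT/ln(r₂/r₁) = 2π × 52.4 × 179.6 / ln(0.0530/0.0448) = 3.52×10^5 W/m

Q' = 3.52×10^5 W/m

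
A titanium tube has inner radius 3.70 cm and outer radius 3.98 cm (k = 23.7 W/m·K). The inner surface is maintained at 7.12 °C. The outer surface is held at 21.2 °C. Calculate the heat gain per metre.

Q' = 28.7 kW/m

Q' = 2πk·ΔT/ln(r₂/r₁) = 2π × 23.7 × 14.08 / ln(0.0398/0.0370) = 28700 W/m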